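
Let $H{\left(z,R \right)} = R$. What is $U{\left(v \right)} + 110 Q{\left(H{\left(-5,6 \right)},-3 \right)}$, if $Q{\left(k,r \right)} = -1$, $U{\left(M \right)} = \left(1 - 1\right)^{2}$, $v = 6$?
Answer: $-110$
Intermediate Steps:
$U{\left(M \right)} = 0$ ($U{\left(M \right)} = 0^{2} = 0$)
$U{\left(v \right)} + 110 Q{\left(H{\left(-5,6 \right)},-3 \right)} = 0 + 110 \left(-1\right) = 0 - 110 = -110$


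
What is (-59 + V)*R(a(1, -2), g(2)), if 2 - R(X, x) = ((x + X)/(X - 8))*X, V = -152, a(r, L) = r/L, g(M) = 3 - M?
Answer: -14137/34 ≈ -415.79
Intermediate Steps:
R(X, x) = 2 - X*(X + x)/(-8 + X) (R(X, x) = 2 - (x + X)/(X - 8)*X = 2 - (X + x)/(-8 + X)*X = 2 - X*(X + x)/(-8 + X))
(-59 + V)*R(a(1, -2), g(2)) = (-59 - 152)*((-16 - (1/(-2))**2 + 2*(1/(-2)) - 1/(-2)*(3 - 1*2))/(-8 + 1/(-2))) = -211*(-16 - (1*(-1/2))**2 + 2*(1*(-1/2)) - 1*(-1/2)*(3 - 2))/(-8 + 1*(-1/2)) = -211*(-16 - (-1/2)**2 + 2*(-1/2) - 1*(-1/2)*1)/(-8 - 1/2) = -211*(-16 - 1*1/4 - 1 + 1/2)/(-17/2) = -(-422)*(-16 - 1/4 - 1 + 1/2)/17 = -(-422)*(-67)/(17*4) = -211*67/34 = -14137/34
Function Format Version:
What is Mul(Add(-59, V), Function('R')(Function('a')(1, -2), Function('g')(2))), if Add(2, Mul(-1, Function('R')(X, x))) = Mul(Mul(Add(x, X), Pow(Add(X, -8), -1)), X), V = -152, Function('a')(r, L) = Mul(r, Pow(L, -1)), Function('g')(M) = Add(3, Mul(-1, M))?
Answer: Rational(-14137, 34) ≈ -415.79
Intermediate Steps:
Function('R')(X, x) = Add(2, Mul(-1, X, Pow(Add(-8, X), -1), Add(X, x))) (Function('R')(X, x) = Add(2, Mul(-1, Mul(Mul(Add(x, X), Pow(Add(X, -8), -1)), X))) = Add(2, Mul(-1, Mul(Mul(Add(X, x), Pow(Add(-8, X), -1)), X))) = Add(2, Mul(-1, Mul(Mul(Pow(Add(-8, X), -1), Add(X, x)), X))) = Add(2, Mul(-1, Mul(X, Pow(Add(-8, X), -1), Add(X, x)))) = Add(2, Mul(-1, X, Pow(Add(-8, X), -1), Add(X, x))))
Mul(Add(-59, V), Function('R')(Function('a')(1, -2), Function('g')(2))) = Mul(Add(-59, -152), Mul(Pow(Add(-8, Mul(1, Pow(-2, -1))), -1), Add(-16, Mul(-1, Pow(Mul(1, Pow(-2, -1)), 2)), Mul(2, Mul(1, Pow(-2, -1))), Mul(-1, Mul(1, Pow(-2, -1)), Add(3, Mul(-1, 2)))))) = Mul(-211, Mul(Pow(Add(-8, Mul(1, Rational(-1, 2))), -1), Add(-16, Mul(-1, Pow(Mul(1, Rational(-1, 2)), 2)), Mul(2, Mul(1, Rational(-1, 2))), Mul(-1, Mul(1, Rational(-1, 2)), Add(3, -2))))) = Mul(-211, Mul(Pow(Add(-8, Rational(-1, 2)), -1), Add(-16, Mul(-1, Pow(Rational(-1, 2), 2)), Mul(2, Rational(-1, 2)), Mul(-1, Rational(-1, 2), 1)))) = Mul(-211, Mul(Pow(Rational(-17, 2), -1), Add(-16, Mul(-1, Rational(1, 4)), -1, Rational(1, 2)))) = Mul(-211, Mul(Rational(-2, 17), Add(-16, Rational(-1, 4), -1, Rational(1, 2)))) = Mul(-211, Mul(Rational(-2, 17), Rational(-67, 4))) = Mul(-211, Rational(67, 34)) = Rational(-14137, 34)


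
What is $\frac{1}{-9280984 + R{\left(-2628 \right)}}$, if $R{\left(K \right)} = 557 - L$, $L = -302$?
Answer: $- \frac{1}{9280125} \approx -1.0776 \cdot 10^{-7}$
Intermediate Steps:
$R{\left(K \right)} = 859$ ($R{\left(K \right)} = 557 - -302 = 557 + 302 = 859$)
$\frac{1}{-9280984 + R{\left(-2628 \right)}} = \frac{1}{-9280984 + 859} = \frac{1}{-9280125} = - \frac{1}{9280125}$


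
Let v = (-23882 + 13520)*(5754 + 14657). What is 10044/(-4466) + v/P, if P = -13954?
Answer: 236103351609/15579641 ≈ 15155.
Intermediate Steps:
v = -211498782 (v = -10362*20411 = -211498782)
10044/(-4466) + v/P = 10044/(-4466) - 211498782/(-13954) = 10044*(-1/4466) - 211498782*(-1/13954) = -5022/2233 + 105749391/6977 = 236103351609/15579641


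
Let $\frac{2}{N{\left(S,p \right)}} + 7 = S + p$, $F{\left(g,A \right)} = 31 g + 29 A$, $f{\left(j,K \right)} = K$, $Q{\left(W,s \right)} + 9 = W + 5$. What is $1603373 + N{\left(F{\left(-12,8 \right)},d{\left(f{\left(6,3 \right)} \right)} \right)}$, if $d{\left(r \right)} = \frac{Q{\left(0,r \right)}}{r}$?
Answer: $\frac{713500979}{445} \approx 1.6034 \cdot 10^{6}$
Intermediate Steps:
$Q{\left(W,s \right)} = -4 + W$ ($Q{\left(W,s \right)} = -9 + \left(W + 5\right) = -9 + \left(5 + W\right) = -4 + W$)
$F{\left(g,A \right)} = 29 A + 31 g$
$d{\left(r \right)} = - \frac{4}{r}$ ($d{\left(r \right)} = \frac{-4 + 0}{r} = - \frac{4}{r}$)
$N{\left(S,p \right)} = \frac{2}{-7 + S + p}$ ($N{\left(S,p \right)} = \frac{2}{-7 + \left(S + p\right)} = \frac{2}{-7 + S + p}$)
$1603373 + N{\left(F{\left(-12,8 \right)},d{\left(f{\left(6,3 \right)} \right)} \right)} = 1603373 + \frac{2}{-7 + \left(29 \cdot 8 + 31 \left(-12\right)\right) - \frac{4}{3}} = 1603373 + \frac{2}{-7 + \left(232 - 372\right) - \frac{4}{3}} = 1603373 + \frac{2}{-7 - 140 - \frac{4}{3}} = 1603373 + \frac{2}{- \frac{445}{3}} = 1603373 + 2 \left(- \frac{3}{445}\right) = 1603373 - \frac{6}{445} = \frac{713500979}{445}$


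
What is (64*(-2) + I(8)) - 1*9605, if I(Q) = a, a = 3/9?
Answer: -29198/3 ≈ -9732.7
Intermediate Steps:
a = ⅓ (a = 3*(⅑) = ⅓ ≈ 0.33333)
I(Q) = ⅓
(64*(-2) + I(8)) - 1*9605 = (64*(-2) + ⅓) - 1*9605 = (-128 + ⅓) - 9605 = -383/3 - 9605 = -29198/3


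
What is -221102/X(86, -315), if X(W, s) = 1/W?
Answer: -19014772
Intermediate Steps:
-221102/X(86, -315) = -221102/(1/86) = -221102/1/86 = -221102*86 = -19014772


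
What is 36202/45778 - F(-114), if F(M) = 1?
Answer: -4788/22889 ≈ -0.20918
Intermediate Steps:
36202/45778 - F(-114) = 36202/45778 - 1*1 = 36202*(1/45778) - 1 = 18101/22889 - 1 = -4788/22889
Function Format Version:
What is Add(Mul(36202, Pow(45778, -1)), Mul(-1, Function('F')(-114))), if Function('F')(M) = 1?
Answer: Rational(-4788, 22889) ≈ -0.20918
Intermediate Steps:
Add(Mul(36202, Pow(45778, -1)), Mul(-1, Function('F')(-114))) = Add(Mul(36202, Pow(45778, -1)), Mul(-1, 1)) = Add(Mul(36202, Rational(1, 45778)), -1) = Add(Rational(18101, 22889), -1) = Rational(-4788, 22889)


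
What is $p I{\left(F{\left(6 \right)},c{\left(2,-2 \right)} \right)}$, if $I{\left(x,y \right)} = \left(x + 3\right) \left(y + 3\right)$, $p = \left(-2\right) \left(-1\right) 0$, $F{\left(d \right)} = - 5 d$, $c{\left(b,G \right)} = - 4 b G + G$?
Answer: $0$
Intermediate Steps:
$c{\left(b,G \right)} = G - 4 G b$ ($c{\left(b,G \right)} = - 4 G b + G = G - 4 G b$)
$p = 0$ ($p = 2 \cdot 0 = 0$)
$I{\left(x,y \right)} = \left(3 + x\right) \left(3 + y\right)$
$p I{\left(F{\left(6 \right)},c{\left(2,-2 \right)} \right)} = 0 \left(9 + 3 \left(\left(-5\right) 6\right) + 3 \left(- 2 \left(1 - 8\right)\right) + \left(-5\right) 6 \left(- 2 \left(1 - 8\right)\right)\right) = 0 \left(9 + 3 \left(-30\right) + 3 \left(- 2 \left(1 - 8\right)\right) - 30 \left(- 2 \left(1 - 8\right)\right)\right) = 0 \left(9 - 90 + 3 \left(\left(-2\right) \left(-7\right)\right) - 30 \left(\left(-2\right) \left(-7\right)\right)\right) = 0 \left(9 - 90 + 3 \cdot 14 - 420\right) = 0 \left(9 - 90 + 42 - 420\right) = 0 \left(-459\right) = 0$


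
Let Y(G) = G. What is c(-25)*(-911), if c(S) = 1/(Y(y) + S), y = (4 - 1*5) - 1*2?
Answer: 911/28 ≈ 32.536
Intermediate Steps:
y = -3 (y = (4 - 5) - 2 = -1 - 2 = -3)
c(S) = 1/(-3 + S)
c(-25)*(-911) = -911/(-3 - 25) = -911/(-28) = -1/28*(-911) = 911/28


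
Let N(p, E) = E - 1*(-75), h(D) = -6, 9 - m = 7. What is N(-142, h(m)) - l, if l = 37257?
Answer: -37188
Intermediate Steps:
m = 2 (m = 9 - 1*7 = 9 - 7 = 2)
N(p, E) = 75 + E (N(p, E) = E + 75 = 75 + E)
N(-142, h(m)) - l = (75 - 6) - 1*37257 = 69 - 37257 = -37188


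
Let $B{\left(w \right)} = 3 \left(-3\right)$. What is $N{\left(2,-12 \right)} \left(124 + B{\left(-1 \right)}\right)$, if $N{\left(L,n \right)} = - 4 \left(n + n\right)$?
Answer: $11040$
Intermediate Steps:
$B{\left(w \right)} = -9$
$N{\left(L,n \right)} = - 8 n$ ($N{\left(L,n \right)} = - 4 \cdot 2 n = - 8 n$)
$N{\left(2,-12 \right)} \left(124 + B{\left(-1 \right)}\right) = \left(-8\right) \left(-12\right) \left(124 - 9\right) = 96 \cdot 115 = 11040$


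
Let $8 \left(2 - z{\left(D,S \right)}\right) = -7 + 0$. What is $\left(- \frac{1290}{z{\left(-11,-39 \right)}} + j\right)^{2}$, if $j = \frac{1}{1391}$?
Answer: $\frac{206068809879409}{1023552049} \approx 2.0133 \cdot 10^{5}$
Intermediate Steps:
$z{\left(D,S \right)} = \frac{23}{8}$ ($z{\left(D,S \right)} = 2 - \frac{-7 + 0}{8} = 2 - - \frac{7}{8} = 2 + \frac{7}{8} = \frac{23}{8}$)
$j = \frac{1}{1391} \approx 0.00071891$
$\left(- \frac{1290}{z{\left(-11,-39 \right)}} + j\right)^{2} = \left(- \frac{1290}{\frac{23}{8}} + \frac{1}{1391}\right)^{2} = \left(\left(-1290\right) \frac{8}{23} + \frac{1}{1391}\right)^{2} = \left(- \frac{10320}{23} + \frac{1}{1391}\right)^{2} = \left(- \frac{14355097}{31993}\right)^{2} = \frac{206068809879409}{1023552049}$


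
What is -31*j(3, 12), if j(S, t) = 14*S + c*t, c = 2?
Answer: -2046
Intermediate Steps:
j(S, t) = 2*t + 14*S (j(S, t) = 14*S + 2*t = 2*t + 14*S)
-31*j(3, 12) = -31*(2*12 + 14*3) = -31*(24 + 42) = -31*66 = -2046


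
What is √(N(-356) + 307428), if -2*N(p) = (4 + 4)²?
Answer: 2*√76849 ≈ 554.43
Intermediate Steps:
N(p) = -32 (N(p) = -(4 + 4)²/2 = -½*8² = -½*64 = -32)
√(N(-356) + 307428) = √(-32 + 307428) = √307396 = 2*√76849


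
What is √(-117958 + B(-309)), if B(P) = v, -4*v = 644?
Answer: I*√118119 ≈ 343.68*I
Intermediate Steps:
v = -161 (v = -¼*644 = -161)
B(P) = -161
√(-117958 + B(-309)) = √(-117958 - 161) = √(-118119) = I*√118119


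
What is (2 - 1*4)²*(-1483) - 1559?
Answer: -7491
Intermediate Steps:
(2 - 1*4)²*(-1483) - 1559 = (2 - 4)²*(-1483) - 1559 = (-2)²*(-1483) - 1559 = 4*(-1483) - 1559 = -5932 - 1559 = -7491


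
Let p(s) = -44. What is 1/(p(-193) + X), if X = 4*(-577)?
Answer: -1/2352 ≈ -0.00042517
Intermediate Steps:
X = -2308
1/(p(-193) + X) = 1/(-44 - 2308) = 1/(-2352) = -1/2352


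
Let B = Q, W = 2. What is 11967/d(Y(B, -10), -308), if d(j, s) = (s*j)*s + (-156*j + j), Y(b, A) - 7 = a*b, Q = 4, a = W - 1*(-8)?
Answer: 11967/4451323 ≈ 0.0026884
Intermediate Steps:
a = 10 (a = 2 - 1*(-8) = 2 + 8 = 10)
B = 4
Y(b, A) = 7 + 10*b
d(j, s) = -155*j + j*s² (d(j, s) = (j*s)*s - 155*j = j*s² - 155*j = -155*j + j*s²)
11967/d(Y(B, -10), -308) = 11967/(((7 + 10*4)*(-155 + (-308)²))) = 11967/(((7 + 40)*(-155 + 94864))) = 11967/((47*94709)) = 11967/4451323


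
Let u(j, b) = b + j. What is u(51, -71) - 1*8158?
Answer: -8178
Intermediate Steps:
u(51, -71) - 1*8158 = (-71 + 51) - 1*8158 = -20 - 8158 = -8178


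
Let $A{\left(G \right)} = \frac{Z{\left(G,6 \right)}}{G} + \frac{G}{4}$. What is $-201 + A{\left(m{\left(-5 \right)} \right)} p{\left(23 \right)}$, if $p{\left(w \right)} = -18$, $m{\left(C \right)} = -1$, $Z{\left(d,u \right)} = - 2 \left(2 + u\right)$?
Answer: $- \frac{969}{2} \approx -484.5$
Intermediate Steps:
$Z{\left(d,u \right)} = -4 - 2 u$
$A{\left(G \right)} = - \frac{16}{G} + \frac{G}{4}$ ($A{\left(G \right)} = \frac{-4 - 12}{G} + \frac{G}{4} = \frac{-4 - 12}{G} + G \frac{1}{4} = - \frac{16}{G} + \frac{G}{4}$)
$-201 + A{\left(m{\left(-5 \right)} \right)} p{\left(23 \right)} = -201 + \left(- \frac{16}{-1} + \frac{1}{4} \left(-1\right)\right) \left(-18\right) = -201 + \left(\left(-16\right) \left(-1\right) - \frac{1}{4}\right) \left(-18\right) = -201 + \left(16 - \frac{1}{4}\right) \left(-18\right) = -201 + \frac{63}{4} \left(-18\right) = -201 - \frac{567}{2} = - \frac{969}{2}$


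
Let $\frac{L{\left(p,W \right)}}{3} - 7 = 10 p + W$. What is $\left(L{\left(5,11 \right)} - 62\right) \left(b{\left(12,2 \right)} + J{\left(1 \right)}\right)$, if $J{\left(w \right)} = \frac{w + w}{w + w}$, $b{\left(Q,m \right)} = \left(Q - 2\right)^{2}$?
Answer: $14342$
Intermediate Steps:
$L{\left(p,W \right)} = 21 + 3 W + 30 p$ ($L{\left(p,W \right)} = 21 + 3 \left(10 p + W\right) = 21 + 3 \left(W + 10 p\right) = 21 + \left(3 W + 30 p\right) = 21 + 3 W + 30 p$)
$b{\left(Q,m \right)} = \left(-2 + Q\right)^{2}$
$J{\left(w \right)} = 1$ ($J{\left(w \right)} = \frac{2 w}{2 w} = 2 w \frac{1}{2 w} = 1$)
$\left(L{\left(5,11 \right)} - 62\right) \left(b{\left(12,2 \right)} + J{\left(1 \right)}\right) = \left(\left(21 + 3 \cdot 11 + 30 \cdot 5\right) - 62\right) \left(\left(-2 + 12\right)^{2} + 1\right) = \left(\left(21 + 33 + 150\right) - 62\right) \left(10^{2} + 1\right) = \left(204 - 62\right) \left(100 + 1\right) = 142 \cdot 101 = 14342$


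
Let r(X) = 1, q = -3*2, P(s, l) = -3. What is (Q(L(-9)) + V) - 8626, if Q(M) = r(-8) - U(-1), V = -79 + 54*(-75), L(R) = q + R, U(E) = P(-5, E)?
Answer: -12751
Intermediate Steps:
U(E) = -3
q = -6
L(R) = -6 + R
V = -4129 (V = -79 - 4050 = -4129)
Q(M) = 4 (Q(M) = 1 - 1*(-3) = 1 + 3 = 4)
(Q(L(-9)) + V) - 8626 = (4 - 4129) - 8626 = -4125 - 8626 = -12751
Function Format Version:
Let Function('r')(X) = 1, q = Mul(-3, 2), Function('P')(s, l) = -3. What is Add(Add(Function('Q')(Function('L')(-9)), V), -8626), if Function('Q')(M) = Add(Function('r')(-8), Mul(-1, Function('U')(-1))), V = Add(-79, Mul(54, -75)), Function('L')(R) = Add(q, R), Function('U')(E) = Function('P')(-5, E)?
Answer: -12751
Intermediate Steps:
Function('U')(E) = -3
q = -6
Function('L')(R) = Add(-6, R)
V = -4129 (V = Add(-79, -4050) = -4129)
Function('Q')(M) = 4 (Function('Q')(M) = Add(1, Mul(-1, -3)) = Add(1, 3) = 4)
Add(Add(Function('Q')(Function('L')(-9)), V), -8626) = Add(Add(4, -4129), -8626) = Add(-4125, -8626) = -12751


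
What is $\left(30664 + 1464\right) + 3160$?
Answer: $35288$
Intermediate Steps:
$\left(30664 + 1464\right) + 3160 = 32128 + 3160 = 35288$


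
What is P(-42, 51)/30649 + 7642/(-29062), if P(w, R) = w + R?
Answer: -116979050/445360619 ≈ -0.26266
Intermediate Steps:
P(w, R) = R + w
P(-42, 51)/30649 + 7642/(-29062) = (51 - 42)/30649 + 7642/(-29062) = 9*(1/30649) + 7642*(-1/29062) = 9/30649 - 3821/14531 = -116979050/445360619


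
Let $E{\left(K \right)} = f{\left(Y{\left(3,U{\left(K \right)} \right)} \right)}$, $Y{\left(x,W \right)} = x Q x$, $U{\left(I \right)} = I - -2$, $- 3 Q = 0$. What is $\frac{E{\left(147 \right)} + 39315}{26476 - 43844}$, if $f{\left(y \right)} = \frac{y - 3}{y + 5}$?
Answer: $- \frac{49143}{21710} \approx -2.2636$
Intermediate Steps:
$Q = 0$ ($Q = \left(- \frac{1}{3}\right) 0 = 0$)
$U{\left(I \right)} = 2 + I$ ($U{\left(I \right)} = I + 2 = 2 + I$)
$Y{\left(x,W \right)} = 0$ ($Y{\left(x,W \right)} = x 0 x = 0 x = 0$)
$f{\left(y \right)} = \frac{-3 + y}{5 + y}$
$E{\left(K \right)} = - \frac{3}{5}$ ($E{\left(K \right)} = \frac{-3 + 0}{5 + 0} = \frac{1}{5} \left(-3\right) = - \frac{3}{5}$)
$\frac{E{\left(147 \right)} + 39315}{26476 - 43844} = \frac{- \frac{3}{5} + 39315}{26476 - 43844} = \frac{196572}{5 \left(-17368\right)} = \frac{196572}{5} \left(- \frac{1}{17368}\right) = - \frac{49143}{21710}$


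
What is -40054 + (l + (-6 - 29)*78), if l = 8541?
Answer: -34243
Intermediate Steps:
-40054 + (l + (-6 - 29)*78) = -40054 + (8541 + (-6 - 29)*78) = -40054 + (8541 - 35*78) = -40054 + (8541 - 2730) = -40054 + 5811 = -34243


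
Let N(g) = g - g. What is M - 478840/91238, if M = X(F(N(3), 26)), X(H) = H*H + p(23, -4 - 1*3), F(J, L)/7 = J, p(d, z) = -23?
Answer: -1288657/45619 ≈ -28.248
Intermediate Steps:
N(g) = 0
F(J, L) = 7*J
X(H) = -23 + H**2 (X(H) = H*H - 23 = H**2 - 23 = -23 + H**2)
M = -23 (M = -23 + (7*0)**2 = -23 + 0**2 = -23 + 0 = -23)
M - 478840/91238 = -23 - 478840/91238 = -23 - 478840*1/91238 = -23 - 239420/45619 = -1288657/45619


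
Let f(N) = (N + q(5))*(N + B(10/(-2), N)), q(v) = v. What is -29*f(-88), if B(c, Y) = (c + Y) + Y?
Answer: -647483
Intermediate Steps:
B(c, Y) = c + 2*Y (B(c, Y) = (Y + c) + Y = c + 2*Y)
f(N) = (-5 + 3*N)*(5 + N) (f(N) = (N + 5)*(N + (10/(-2) + 2*N)) = (5 + N)*(N + (10*(-1/2) + 2*N)) = (5 + N)*(N + (-5 + 2*N)) = (5 + N)*(-5 + 3*N) = (-5 + 3*N)*(5 + N))
-29*f(-88) = -29*(-25 + 3*(-88)**2 + 10*(-88)) = -29*(-25 + 3*7744 - 880) = -29*(-25 + 23232 - 880) = -29*22327 = -647483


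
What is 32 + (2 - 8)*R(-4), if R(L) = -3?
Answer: 50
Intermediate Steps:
32 + (2 - 8)*R(-4) = 32 + (2 - 8)*(-3) = 32 - 6*(-3) = 32 + 18 = 50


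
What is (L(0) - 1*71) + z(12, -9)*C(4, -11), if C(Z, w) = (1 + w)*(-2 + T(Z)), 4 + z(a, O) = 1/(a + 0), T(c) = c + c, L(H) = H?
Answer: 164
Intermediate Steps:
T(c) = 2*c
z(a, O) = -4 + 1/a (z(a, O) = -4 + 1/(a + 0) = -4 + 1/a)
C(Z, w) = (1 + w)*(-2 + 2*Z)
(L(0) - 1*71) + z(12, -9)*C(4, -11) = (0 - 1*71) + (-4 + 1/12)*(-2 - 2*(-11) + 2*4 + 2*4*(-11)) = (0 - 71) + (-4 + 1/12)*(-2 + 22 + 8 - 88) = -71 - 47/12*(-60) = -71 + 235 = 164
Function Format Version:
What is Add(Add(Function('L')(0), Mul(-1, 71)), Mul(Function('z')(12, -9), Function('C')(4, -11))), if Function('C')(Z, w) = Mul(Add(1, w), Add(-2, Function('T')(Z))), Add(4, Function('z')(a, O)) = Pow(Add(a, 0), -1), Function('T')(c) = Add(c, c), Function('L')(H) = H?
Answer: 164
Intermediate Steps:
Function('T')(c) = Mul(2, c)
Function('z')(a, O) = Add(-4, Pow(a, -1)) (Function('z')(a, O) = Add(-4, Pow(Add(a, 0), -1)) = Add(-4, Pow(a, -1)))
Function('C')(Z, w) = Mul(Add(1, w), Add(-2, Mul(2, Z)))
Add(Add(Function('L')(0), Mul(-1, 71)), Mul(Function('z')(12, -9), Function('C')(4, -11))) = Add(Add(0, Mul(-1, 71)), Mul(Add(-4, Pow(12, -1)), Add(-2, Mul(-2, -11), Mul(2, 4), Mul(2, 4, -11)))) = Add(Add(0, -71), Mul(Add(-4, Rational(1, 12)), Add(-2, 22, 8, -88))) = Add(-71, Mul(Rational(-47, 12), -60)) = Add(-71, 235) = 164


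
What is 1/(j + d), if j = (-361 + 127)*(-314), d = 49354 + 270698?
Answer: 1/393528 ≈ 2.5411e-6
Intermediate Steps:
d = 320052
j = 73476 (j = -234*(-314) = 73476)
1/(j + d) = 1/(73476 + 320052) = 1/393528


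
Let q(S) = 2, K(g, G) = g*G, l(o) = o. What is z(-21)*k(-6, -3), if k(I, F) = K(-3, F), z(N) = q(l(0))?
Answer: 18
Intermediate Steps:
K(g, G) = G*g
z(N) = 2
k(I, F) = -3*F (k(I, F) = F*(-3) = -3*F)
z(-21)*k(-6, -3) = 2*(-3*(-3)) = 2*9 = 18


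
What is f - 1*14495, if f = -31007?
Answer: -45502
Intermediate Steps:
f - 1*14495 = -31007 - 1*14495 = -31007 - 14495 = -45502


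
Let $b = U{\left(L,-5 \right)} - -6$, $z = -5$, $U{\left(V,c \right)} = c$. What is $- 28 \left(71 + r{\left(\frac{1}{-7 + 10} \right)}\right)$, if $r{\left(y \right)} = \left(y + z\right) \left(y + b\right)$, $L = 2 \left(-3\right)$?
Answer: $- \frac{16324}{9} \approx -1813.8$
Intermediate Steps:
$L = -6$
$b = 1$ ($b = -5 - -6 = -5 + 6 = 1$)
$r{\left(y \right)} = \left(1 + y\right) \left(-5 + y\right)$ ($r{\left(y \right)} = \left(y - 5\right) \left(y + 1\right) = \left(-5 + y\right) \left(1 + y\right) = \left(1 + y\right) \left(-5 + y\right)$)
$- 28 \left(71 + r{\left(\frac{1}{-7 + 10} \right)}\right) = - 28 \left(71 - \left(5 - \frac{1}{\left(-7 + 10\right)^{2}} + \frac{4}{-7 + 10}\right)\right) = - 28 \left(71 - \left(5 - \frac{1}{9} + \frac{4}{3}\right)\right) = - 28 \left(71 - \left(\frac{19}{3} - \frac{1}{9}\right)\right) = - 28 \left(71 - \frac{56}{9}\right) = \left(-28\right) \frac{583}{9} = - \frac{16324}{9}$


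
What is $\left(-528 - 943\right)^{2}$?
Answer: $2163841$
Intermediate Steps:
$\left(-528 - 943\right)^{2} = \left(-1471\right)^{2} = 2163841$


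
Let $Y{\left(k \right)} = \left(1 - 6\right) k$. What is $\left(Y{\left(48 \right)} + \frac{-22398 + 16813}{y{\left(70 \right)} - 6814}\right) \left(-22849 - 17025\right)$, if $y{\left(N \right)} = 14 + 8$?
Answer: $\frac{32387556815}{3396} \approx 9.537 \cdot 10^{6}$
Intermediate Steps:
$y{\left(N \right)} = 22$
$Y{\left(k \right)} = - 5 k$
$\left(Y{\left(48 \right)} + \frac{-22398 + 16813}{y{\left(70 \right)} - 6814}\right) \left(-22849 - 17025\right) = \left(\left(-5\right) 48 + \frac{-22398 + 16813}{22 - 6814}\right) \left(-22849 - 17025\right) = \left(-240 - \frac{5585}{-6792}\right) \left(-39874\right) = \left(-240 - - \frac{5585}{6792}\right) \left(-39874\right) = \left(-240 + \frac{5585}{6792}\right) \left(-39874\right) = \left(- \frac{1624495}{6792}\right) \left(-39874\right) = \frac{32387556815}{3396}$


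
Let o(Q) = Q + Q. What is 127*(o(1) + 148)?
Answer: 19050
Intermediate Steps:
o(Q) = 2*Q
127*(o(1) + 148) = 127*(2*1 + 148) = 127*(2 + 148) = 127*150 = 19050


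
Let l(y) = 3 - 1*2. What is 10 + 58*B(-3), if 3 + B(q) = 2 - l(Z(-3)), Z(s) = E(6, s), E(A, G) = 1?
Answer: -106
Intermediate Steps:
Z(s) = 1
l(y) = 1 (l(y) = 3 - 2 = 1)
B(q) = -2 (B(q) = -3 + (2 - 1*1) = -3 + (2 - 1) = -3 + 1 = -2)
10 + 58*B(-3) = 10 + 58*(-2) = 10 - 116 = -106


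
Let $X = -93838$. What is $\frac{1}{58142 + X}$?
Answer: $- \frac{1}{35696} \approx -2.8014 \cdot 10^{-5}$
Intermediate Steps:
$\frac{1}{58142 + X} = \frac{1}{58142 - 93838} = \frac{1}{-35696} = - \frac{1}{35696}$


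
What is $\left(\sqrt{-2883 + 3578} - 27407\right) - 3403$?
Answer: $-30810 + \sqrt{695} \approx -30784.0$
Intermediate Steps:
$\left(\sqrt{-2883 + 3578} - 27407\right) - 3403 = \left(\sqrt{695} - 27407\right) - 3403 = \left(-27407 + \sqrt{695}\right) - 3403 = -30810 + \sqrt{695}$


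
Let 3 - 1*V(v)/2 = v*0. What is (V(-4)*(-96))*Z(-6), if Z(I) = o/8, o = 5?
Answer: -360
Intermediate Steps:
V(v) = 6 (V(v) = 6 - 2*v*0 = 6 - 2*0 = 6 + 0 = 6)
Z(I) = 5/8
(V(-4)*(-96))*Z(-6) = (6*(-96))*(5/8) = -576*5/8 = -360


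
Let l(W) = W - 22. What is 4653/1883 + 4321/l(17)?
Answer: -8113178/9415 ≈ -861.73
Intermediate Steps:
l(W) = -22 + W
4653/1883 + 4321/l(17) = 4653/1883 + 4321/(-22 + 17) = 4653*(1/1883) + 4321/(-5) = 4653/1883 + 4321*(-⅕) = 4653/1883 - 4321/5 = -8113178/9415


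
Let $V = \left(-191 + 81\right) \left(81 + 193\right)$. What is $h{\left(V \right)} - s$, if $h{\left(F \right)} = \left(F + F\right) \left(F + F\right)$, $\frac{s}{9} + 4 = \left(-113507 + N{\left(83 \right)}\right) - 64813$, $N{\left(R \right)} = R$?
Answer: $3635282569$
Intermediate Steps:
$V = -30140$ ($V = \left(-110\right) 274 = -30140$)
$s = -1604169$ ($s = -36 + 9 \left(\left(-113507 + 83\right) - 64813\right) = -36 + 9 \left(-113424 - 64813\right) = -36 + 9 \left(-178237\right) = -36 - 1604133 = -1604169$)
$h{\left(F \right)} = 4 F^{2}$ ($h{\left(F \right)} = 2 F 2 F = 4 F^{2}$)
$h{\left(V \right)} - s = 4 \left(-30140\right)^{2} - -1604169 = 4 \cdot 908419600 + 1604169 = 3633678400 + 1604169 = 3635282569$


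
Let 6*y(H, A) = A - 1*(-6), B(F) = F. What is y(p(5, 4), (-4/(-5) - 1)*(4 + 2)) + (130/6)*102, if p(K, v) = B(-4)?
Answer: 11054/5 ≈ 2210.8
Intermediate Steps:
p(K, v) = -4
y(H, A) = 1 + A/6 (y(H, A) = (A - 1*(-6))/6 = (A + 6)/6 = (6 + A)/6 = 1 + A/6)
y(p(5, 4), (-4/(-5) - 1)*(4 + 2)) + (130/6)*102 = (1 + ((-4/(-5) - 1)*(4 + 2))/6) + (130/6)*102 = (1 + ((-4*(-⅕) - 1)*6)/6) + (130*(⅙))*102 = (1 + ((⅘ - 1)*6)/6) + (65/3)*102 = (1 + (-⅕*6)/6) + 2210 = (1 + (⅙)*(-6/5)) + 2210 = (1 - ⅕) + 2210 = ⅘ + 2210 = 11054/5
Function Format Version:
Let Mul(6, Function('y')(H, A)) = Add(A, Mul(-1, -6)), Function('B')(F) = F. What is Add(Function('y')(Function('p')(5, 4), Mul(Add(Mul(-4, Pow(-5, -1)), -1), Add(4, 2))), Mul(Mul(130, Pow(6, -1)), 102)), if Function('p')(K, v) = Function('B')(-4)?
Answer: Rational(11054, 5) ≈ 2210.8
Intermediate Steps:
Function('p')(K, v) = -4
Function('y')(H, A) = Add(1, Mul(Rational(1, 6), A)) (Function('y')(H, A) = Mul(Rational(1, 6), Add(A, Mul(-1, -6))) = Mul(Rational(1, 6), Add(A, 6)) = Mul(Rational(1, 6), Add(6, A)) = Add(1, Mul(Rational(1, 6), A)))
Add(Function('y')(Function('p')(5, 4), Mul(Add(Mul(-4, Pow(-5, -1)), -1), Add(4, 2))), Mul(Mul(130, Pow(6, -1)), 102)) = Add(Add(1, Mul(Rational(1, 6), Mul(Add(Mul(-4, Pow(-5, -1)), -1), Add(4, 2)))), Mul(Mul(130, Pow(6, -1)), 102)) = Add(Add(1, Mul(Rational(1, 6), Mul(Add(Mul(-4, Rational(-1, 5)), -1), 6))), Mul(Mul(130, Rational(1, 6)), 102)) = Add(Add(1, Mul(Rational(1, 6), Mul(Add(Rational(4, 5), -1), 6))), Mul(Rational(65, 3), 102)) = Add(Add(1, Mul(Rational(1, 6), Mul(Rational(-1, 5), 6))), 2210) = Add(Add(1, Mul(Rational(1, 6), Rational(-6, 5))), 2210) = Add(Add(1, Rational(-1, 5)), 2210) = Add(Rational(4, 5), 2210) = Rational(11054, 5)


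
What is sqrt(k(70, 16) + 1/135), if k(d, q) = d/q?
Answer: sqrt(141990)/180 ≈ 2.0934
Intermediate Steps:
sqrt(k(70, 16) + 1/135) = sqrt(70/16 + 1/135) = sqrt(70*(1/16) + 1/135) = sqrt(35/8 + 1/135) = sqrt(4733/1080) = sqrt(141990)/180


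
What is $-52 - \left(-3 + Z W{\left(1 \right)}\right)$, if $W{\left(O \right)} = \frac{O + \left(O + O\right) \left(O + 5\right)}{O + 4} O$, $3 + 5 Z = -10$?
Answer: $- \frac{1056}{25} \approx -42.24$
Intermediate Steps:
$Z = - \frac{13}{5}$ ($Z = - \frac{3}{5} + \frac{1}{5} \left(-10\right) = - \frac{3}{5} - 2 = - \frac{13}{5} \approx -2.6$)
$W{\left(O \right)} = \frac{O \left(O + 2 O \left(5 + O\right)\right)}{4 + O}$ ($W{\left(O \right)} = \frac{O + 2 O \left(5 + O\right)}{4 + O} O = \frac{O \left(O + 2 O \left(5 + O\right)\right)}{4 + O}$)
$-52 - \left(-3 + Z W{\left(1 \right)}\right) = -52 - \left(-3 - \frac{13 \frac{1^{2} \left(11 + 2 \cdot 1\right)}{4 + 1}}{5}\right) = -52 - \left(-3 - \frac{13 \cdot 1 \cdot \frac{1}{5} \left(11 + 2\right)}{5}\right) = -52 - \left(-3 - \frac{13 \cdot 1 \cdot \frac{1}{5} \cdot 13}{5}\right) = -52 - \left(-3 - \frac{169}{25}\right) = -52 - - \frac{244}{25} = -52 + \frac{244}{25} = - \frac{1056}{25}$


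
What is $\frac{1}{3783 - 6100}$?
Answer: $- \frac{1}{2317} \approx -0.00043159$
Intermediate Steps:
$\frac{1}{3783 - 6100} = \frac{1}{-2317} = - \frac{1}{2317}$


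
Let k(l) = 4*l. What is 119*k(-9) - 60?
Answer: -4344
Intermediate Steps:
119*k(-9) - 60 = 119*(4*(-9)) - 60 = 119*(-36) - 60 = -4284 - 60 = -4344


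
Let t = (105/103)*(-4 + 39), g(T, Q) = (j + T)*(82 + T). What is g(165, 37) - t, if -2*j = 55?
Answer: 6988925/206 ≈ 33927.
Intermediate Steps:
j = -55/2 (j = -½*55 = -55/2 ≈ -27.500)
g(T, Q) = (82 + T)*(-55/2 + T) (g(T, Q) = (-55/2 + T)*(82 + T) = (82 + T)*(-55/2 + T))
t = 3675/103 (t = (105*(1/103))*35 = (105/103)*35 = 3675/103 ≈ 35.680)
g(165, 37) - t = (-2255 + 165² + (109/2)*165) - 1*3675/103 = (-2255 + 27225 + 17985/2) - 3675/103 = 67925/2 - 3675/103 = 6988925/206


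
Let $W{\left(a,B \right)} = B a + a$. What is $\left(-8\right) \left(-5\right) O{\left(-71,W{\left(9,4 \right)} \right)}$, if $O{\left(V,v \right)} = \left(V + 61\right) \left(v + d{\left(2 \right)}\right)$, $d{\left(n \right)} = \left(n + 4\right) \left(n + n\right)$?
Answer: $-27600$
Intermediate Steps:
$W{\left(a,B \right)} = a + B a$
$d{\left(n \right)} = 2 n \left(4 + n\right)$ ($d{\left(n \right)} = \left(4 + n\right) 2 n = 2 n \left(4 + n\right)$)
$O{\left(V,v \right)} = \left(24 + v\right) \left(61 + V\right)$ ($O{\left(V,v \right)} = \left(V + 61\right) \left(v + 2 \cdot 2 \left(4 + 2\right)\right) = \left(61 + V\right) \left(v + 2 \cdot 2 \cdot 6\right) = \left(61 + V\right) \left(v + 24\right) = \left(61 + V\right) \left(24 + v\right) = \left(24 + v\right) \left(61 + V\right)$)
$\left(-8\right) \left(-5\right) O{\left(-71,W{\left(9,4 \right)} \right)} = \left(-8\right) \left(-5\right) \left(1464 + 24 \left(-71\right) + 61 \cdot 9 \left(1 + 4\right) - 71 \cdot 9 \left(1 + 4\right)\right) = 40 \left(1464 - 1704 + 61 \cdot 9 \cdot 5 - 71 \cdot 9 \cdot 5\right) = 40 \left(1464 - 1704 + 61 \cdot 45 - 3195\right) = 40 \left(1464 - 1704 + 2745 - 3195\right) = 40 \left(-690\right) = -27600$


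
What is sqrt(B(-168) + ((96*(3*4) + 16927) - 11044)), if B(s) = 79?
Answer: sqrt(7114) ≈ 84.344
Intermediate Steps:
sqrt(B(-168) + ((96*(3*4) + 16927) - 11044)) = sqrt(79 + ((96*(3*4) + 16927) - 11044)) = sqrt(79 + ((96*12 + 16927) - 11044)) = sqrt(79 + ((1152 + 16927) - 11044)) = sqrt(79 + (18079 - 11044)) = sqrt(79 + 7035) = sqrt(7114)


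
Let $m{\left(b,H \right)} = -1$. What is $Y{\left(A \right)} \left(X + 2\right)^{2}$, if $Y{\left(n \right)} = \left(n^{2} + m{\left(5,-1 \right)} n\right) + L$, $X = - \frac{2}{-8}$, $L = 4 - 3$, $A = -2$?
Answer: $\frac{567}{16} \approx 35.438$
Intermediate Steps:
$L = 1$ ($L = 4 - 3 = 1$)
$X = \frac{1}{4}$ ($X = \left(-2\right) \left(- \frac{1}{8}\right) = \frac{1}{4} \approx 0.25$)
$Y{\left(n \right)} = 1 + n^{2} - n$ ($Y{\left(n \right)} = \left(n^{2} - n\right) + 1 = 1 + n^{2} - n$)
$Y{\left(A \right)} \left(X + 2\right)^{2} = \left(1 + \left(-2\right)^{2} - -2\right) \left(\frac{1}{4} + 2\right)^{2} = \left(1 + 4 + 2\right) \left(\frac{9}{4}\right)^{2} = 7 \cdot \frac{81}{16} = \frac{567}{16}$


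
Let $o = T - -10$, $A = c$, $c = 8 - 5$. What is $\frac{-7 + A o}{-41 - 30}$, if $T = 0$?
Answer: $- \frac{23}{71} \approx -0.32394$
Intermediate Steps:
$c = 3$ ($c = 8 - 5 = 3$)
$A = 3$
$o = 10$ ($o = 0 - -10 = 0 + 10 = 10$)
$\frac{-7 + A o}{-41 - 30} = \frac{-7 + 3 \cdot 10}{-41 - 30} = \frac{-7 + 30}{-71} = 23 \left(- \frac{1}{71}\right) = - \frac{23}{71}$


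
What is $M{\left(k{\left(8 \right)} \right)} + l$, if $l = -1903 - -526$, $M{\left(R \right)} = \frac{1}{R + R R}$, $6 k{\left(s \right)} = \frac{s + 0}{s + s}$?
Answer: $- \frac{17757}{13} \approx -1365.9$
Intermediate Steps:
$k{\left(s \right)} = \frac{1}{12}$ ($k{\left(s \right)} = \frac{\left(s + 0\right) \frac{1}{s + s}}{6} = \frac{s \frac{1}{2 s}}{6} = \frac{1}{6} \cdot \frac{1}{2} = \frac{1}{12}$)
$M{\left(R \right)} = \frac{1}{R + R^{2}}$
$l = -1377$ ($l = -1903 + 526 = -1377$)
$M{\left(k{\left(8 \right)} \right)} + l = \frac{\frac{1}{\frac{1}{12}}}{1 + \frac{1}{12}} - 1377 = \frac{12}{\frac{13}{12}} - 1377 = 12 \cdot \frac{12}{13} - 1377 = \frac{144}{13} - 1377 = - \frac{17757}{13}$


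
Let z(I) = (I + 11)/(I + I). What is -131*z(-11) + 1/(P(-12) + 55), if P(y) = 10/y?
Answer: 6/325 ≈ 0.018462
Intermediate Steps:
z(I) = (11 + I)/(2*I) (z(I) = (11 + I)/((2*I)) = (11 + I)*(1/(2*I)) = (11 + I)/(2*I))
-131*z(-11) + 1/(P(-12) + 55) = -131*(11 - 11)/(2*(-11)) + 1/(10/(-12) + 55) = -131*(-1)*0/(2*11) + 1/(10*(-1/12) + 55) = -131*0 + 1/(-⅚ + 55) = 0 + 1/(325/6) = 0 + 6/325 = 6/325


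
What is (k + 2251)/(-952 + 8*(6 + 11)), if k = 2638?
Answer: -4889/816 ≈ -5.9914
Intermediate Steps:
(k + 2251)/(-952 + 8*(6 + 11)) = (2638 + 2251)/(-952 + 8*(6 + 11)) = 4889/(-952 + 8*17) = 4889/(-952 + 136) = 4889/(-816) = 4889*(-1/816) = -4889/816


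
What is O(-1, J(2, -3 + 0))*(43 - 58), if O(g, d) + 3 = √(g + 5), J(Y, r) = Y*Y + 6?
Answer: 15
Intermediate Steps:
J(Y, r) = 6 + Y² (J(Y, r) = Y² + 6 = 6 + Y²)
O(g, d) = -3 + √(5 + g) (O(g, d) = -3 + √(g + 5) = -3 + √(5 + g))
O(-1, J(2, -3 + 0))*(43 - 58) = (-3 + √(5 - 1))*(43 - 58) = (-3 + √4)*(-15) = (-3 + 2)*(-15) = -1*(-15) = 15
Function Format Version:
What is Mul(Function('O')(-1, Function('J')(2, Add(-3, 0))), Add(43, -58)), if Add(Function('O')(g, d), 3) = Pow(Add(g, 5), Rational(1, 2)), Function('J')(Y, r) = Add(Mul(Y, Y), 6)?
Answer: 15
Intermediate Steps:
Function('J')(Y, r) = Add(6, Pow(Y, 2)) (Function('J')(Y, r) = Add(Pow(Y, 2), 6) = Add(6, Pow(Y, 2)))
Function('O')(g, d) = Add(-3, Pow(Add(5, g), Rational(1, 2))) (Function('O')(g, d) = Add(-3, Pow(Add(g, 5), Rational(1, 2))) = Add(-3, Pow(Add(5, g), Rational(1, 2))))
Mul(Function('O')(-1, Function('J')(2, Add(-3, 0))), Add(43, -58)) = Mul(Add(-3, Pow(Add(5, -1), Rational(1, 2))), Add(43, -58)) = Mul(Add(-3, Pow(4, Rational(1, 2))), -15) = Mul(Add(-3, 2), -15) = Mul(-1, -15) = 15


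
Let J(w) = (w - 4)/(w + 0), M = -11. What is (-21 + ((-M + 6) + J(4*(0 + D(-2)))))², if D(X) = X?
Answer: 25/4 ≈ 6.2500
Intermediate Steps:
J(w) = (-4 + w)/w
(-21 + ((-M + 6) + J(4*(0 + D(-2)))))² = (-21 + ((-1*(-11) + 6) + (-4 + 4*(0 - 2))/((4*(0 - 2)))))² = (-21 + ((11 + 6) + (-4 + 4*(-2))/((4*(-2)))))² = (-21 + (17 + (-4 - 8)/(-8)))² = (-21 + (17 - ⅛*(-12)))² = (-21 + (17 + 3/2))² = (-21 + 37/2)² = (-5/2)² = 25/4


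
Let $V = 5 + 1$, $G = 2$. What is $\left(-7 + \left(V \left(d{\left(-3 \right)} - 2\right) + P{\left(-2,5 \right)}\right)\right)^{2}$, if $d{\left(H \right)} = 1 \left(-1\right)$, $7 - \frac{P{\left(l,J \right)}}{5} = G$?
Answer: $0$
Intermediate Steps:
$P{\left(l,J \right)} = 25$ ($P{\left(l,J \right)} = 35 - 10 = 25$)
$d{\left(H \right)} = -1$
$V = 6$
$\left(-7 + \left(V \left(d{\left(-3 \right)} - 2\right) + P{\left(-2,5 \right)}\right)\right)^{2} = \left(-7 + \left(6 \left(-1 - 2\right) + 25\right)\right)^{2} = \left(-7 + \left(6 \left(-3\right) + 25\right)\right)^{2} = \left(-7 + \left(-18 + 25\right)\right)^{2} = \left(-7 + 7\right)^{2} = 0^{2} = 0$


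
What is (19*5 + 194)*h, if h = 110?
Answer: 31790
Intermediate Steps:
(19*5 + 194)*h = (19*5 + 194)*110 = (95 + 194)*110 = 289*110 = 31790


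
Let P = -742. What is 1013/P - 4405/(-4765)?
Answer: -311687/707126 ≈ -0.44078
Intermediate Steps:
1013/P - 4405/(-4765) = 1013/(-742) - 4405/(-4765) = 1013*(-1/742) - 4405*(-1/4765) = -1013/742 + 881/953 = -311687/707126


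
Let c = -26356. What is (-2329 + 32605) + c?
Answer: 3920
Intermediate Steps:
(-2329 + 32605) + c = (-2329 + 32605) - 26356 = 30276 - 26356 = 3920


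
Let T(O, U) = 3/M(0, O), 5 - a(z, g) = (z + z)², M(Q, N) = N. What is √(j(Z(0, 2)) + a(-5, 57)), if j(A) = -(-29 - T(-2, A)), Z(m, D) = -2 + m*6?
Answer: 3*I*√30/2 ≈ 8.2158*I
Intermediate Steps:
Z(m, D) = -2 + 6*m
a(z, g) = 5 - 4*z² (a(z, g) = 5 - (z + z)² = 5 - (2*z)² = 5 - 4*z²)
T(O, U) = 3/O
j(A) = 55/2 (j(A) = -(-29 - 3/(-2)) = -(-29 - 3*(-1)/2) = -(-29 - 1*(-3/2)) = -(-29 + 3/2) = -1*(-55/2) = 55/2)
√(j(Z(0, 2)) + a(-5, 57)) = √(55/2 + (5 - 4*(-5)²)) = √(55/2 + (5 - 4*25)) = √(55/2 + (5 - 100)) = √(55/2 - 95) = √(-135/2) = 3*I*√30/2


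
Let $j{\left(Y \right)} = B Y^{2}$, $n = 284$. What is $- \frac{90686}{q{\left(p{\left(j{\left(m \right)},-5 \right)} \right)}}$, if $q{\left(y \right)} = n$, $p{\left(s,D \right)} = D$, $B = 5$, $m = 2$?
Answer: $- \frac{45343}{142} \approx -319.32$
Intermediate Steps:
$j{\left(Y \right)} = 5 Y^{2}$
$q{\left(y \right)} = 284$
$- \frac{90686}{q{\left(p{\left(j{\left(m \right)},-5 \right)} \right)}} = - \frac{90686}{284} = \left(-90686\right) \frac{1}{284} = - \frac{45343}{142}$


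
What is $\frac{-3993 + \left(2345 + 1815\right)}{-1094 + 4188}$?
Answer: $\frac{167}{3094} \approx 0.053975$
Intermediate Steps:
$\frac{-3993 + \left(2345 + 1815\right)}{-1094 + 4188} = \frac{-3993 + 4160}{3094} = 167 \cdot \frac{1}{3094} = \frac{167}{3094}$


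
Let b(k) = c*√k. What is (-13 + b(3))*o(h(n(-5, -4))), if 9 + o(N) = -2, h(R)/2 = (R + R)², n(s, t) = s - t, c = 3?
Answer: 143 - 33*√3 ≈ 85.842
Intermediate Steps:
h(R) = 8*R² (h(R) = 2*(R + R)² = 2*(2*R)² = 2*(4*R²) = 8*R²)
o(N) = -11 (o(N) = -9 - 2 = -11)
b(k) = 3*√k
(-13 + b(3))*o(h(n(-5, -4))) = (-13 + 3*√3)*(-11) = 143 - 33*√3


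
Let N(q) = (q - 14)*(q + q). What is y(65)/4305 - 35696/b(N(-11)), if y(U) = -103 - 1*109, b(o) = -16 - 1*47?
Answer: 1045292/1845 ≈ 566.55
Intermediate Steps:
N(q) = 2*q*(-14 + q) (N(q) = (-14 + q)*(2*q) = 2*q*(-14 + q))
b(o) = -63 (b(o) = -16 - 47 = -63)
y(U) = -212 (y(U) = -103 - 109 = -212)
y(65)/4305 - 35696/b(N(-11)) = -212/4305 - 35696/(-63) = -212*1/4305 - 35696*(-1/63) = -212/4305 + 35696/63 = 1045292/1845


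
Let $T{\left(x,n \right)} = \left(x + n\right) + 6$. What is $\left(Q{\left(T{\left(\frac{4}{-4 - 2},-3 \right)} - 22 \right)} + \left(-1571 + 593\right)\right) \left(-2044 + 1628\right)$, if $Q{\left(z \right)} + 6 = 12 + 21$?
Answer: $395616$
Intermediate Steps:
$T{\left(x,n \right)} = 6 + n + x$ ($T{\left(x,n \right)} = \left(n + x\right) + 6 = 6 + n + x$)
$Q{\left(z \right)} = 27$ ($Q{\left(z \right)} = -6 + \left(12 + 21\right) = -6 + 33 = 27$)
$\left(Q{\left(T{\left(\frac{4}{-4 - 2},-3 \right)} - 22 \right)} + \left(-1571 + 593\right)\right) \left(-2044 + 1628\right) = \left(27 + \left(-1571 + 593\right)\right) \left(-2044 + 1628\right) = \left(27 - 978\right) \left(-416\right) = \left(-951\right) \left(-416\right) = 395616$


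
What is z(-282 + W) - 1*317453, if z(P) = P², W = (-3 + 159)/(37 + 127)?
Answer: -400858964/1681 ≈ -2.3846e+5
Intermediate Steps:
W = 39/41 (W = 156/164 = 156*(1/164) = 39/41 ≈ 0.95122)
z(-282 + W) - 1*317453 = (-282 + 39/41)² - 1*317453 = (-11523/41)² - 317453 = 132779529/1681 - 317453 = -400858964/1681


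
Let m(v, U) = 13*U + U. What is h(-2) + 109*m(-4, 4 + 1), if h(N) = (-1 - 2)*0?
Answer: 7630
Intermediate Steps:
h(N) = 0 (h(N) = -3*0 = 0)
m(v, U) = 14*U
h(-2) + 109*m(-4, 4 + 1) = 0 + 109*(14*(4 + 1)) = 0 + 109*(14*5) = 0 + 109*70 = 0 + 7630 = 7630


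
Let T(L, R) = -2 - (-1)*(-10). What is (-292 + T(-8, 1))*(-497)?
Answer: 151088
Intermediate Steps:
T(L, R) = -12 (T(L, R) = -2 - 1*10 = -2 - 10 = -12)
(-292 + T(-8, 1))*(-497) = (-292 - 12)*(-497) = -304*(-497) = 151088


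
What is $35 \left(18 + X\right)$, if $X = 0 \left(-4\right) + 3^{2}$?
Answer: $945$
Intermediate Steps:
$X = 9$ ($X = 0 + 9 = 9$)
$35 \left(18 + X\right) = 35 \left(18 + 9\right) = 35 \cdot 27 = 945$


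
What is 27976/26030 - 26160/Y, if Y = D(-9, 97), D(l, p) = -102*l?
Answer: -54605236/1991295 ≈ -27.422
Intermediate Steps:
Y = 918 (Y = -102*(-9) = 918)
27976/26030 - 26160/Y = 27976/26030 - 26160/918 = 27976*(1/26030) - 26160*1/918 = 13988/13015 - 4360/153 = -54605236/1991295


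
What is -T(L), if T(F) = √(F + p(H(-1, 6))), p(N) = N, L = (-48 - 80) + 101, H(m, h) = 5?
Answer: -I*√22 ≈ -4.6904*I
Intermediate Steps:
L = -27 (L = -128 + 101 = -27)
T(F) = √(5 + F) (T(F) = √(F + 5) = √(5 + F))
-T(L) = -√(5 - 27) = -√(-22) = -I*√22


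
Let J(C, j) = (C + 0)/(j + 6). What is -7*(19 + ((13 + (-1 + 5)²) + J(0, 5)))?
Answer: -336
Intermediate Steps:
J(C, j) = C/(6 + j)
-7*(19 + ((13 + (-1 + 5)²) + J(0, 5))) = -7*(19 + ((13 + (-1 + 5)²) + 0/(6 + 5))) = -7*(19 + ((13 + 4²) + 0/11)) = -7*(19 + ((13 + 16) + 0*(1/11))) = -7*(19 + (29 + 0)) = -7*(19 + 29) = -7*48 = -336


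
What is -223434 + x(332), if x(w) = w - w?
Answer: -223434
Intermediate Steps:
x(w) = 0
-223434 + x(332) = -223434 + 0 = -223434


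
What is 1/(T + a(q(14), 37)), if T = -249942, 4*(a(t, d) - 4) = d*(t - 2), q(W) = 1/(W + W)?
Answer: -112/27995091 ≈ -4.0007e-6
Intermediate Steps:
q(W) = 1/(2*W)
a(t, d) = 4 + d*(-2 + t)/4 (a(t, d) = 4 + (d*(t - 2))/4 = 4 + (d*(-2 + t))/4 = 4 + d*(-2 + t)/4)
1/(T + a(q(14), 37)) = 1/(-249942 + (4 - ½*37 + (¼)*37*((½)/14))) = 1/(-249942 + (4 - 37/2 + (¼)*37*((½)*(1/14)))) = 1/(-249942 + (4 - 37/2 + (¼)*37*(1/28))) = 1/(-249942 + (4 - 37/2 + 37/112)) = 1/(-249942 - 1587/112) = 1/(-27995091/112) = -112/27995091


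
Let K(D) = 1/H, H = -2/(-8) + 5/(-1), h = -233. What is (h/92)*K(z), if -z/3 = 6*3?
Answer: 233/437 ≈ 0.53318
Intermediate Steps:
z = -54 (z = -18*3 = -3*18 = -54)
H = -19/4 (H = -2*(-⅛) + 5*(-1) = ¼ - 5 = -19/4 ≈ -4.7500)
K(D) = -4/19 (K(D) = 1/(-19/4) = -4/19)
(h/92)*K(z) = -233/92*(-4/19) = 233/437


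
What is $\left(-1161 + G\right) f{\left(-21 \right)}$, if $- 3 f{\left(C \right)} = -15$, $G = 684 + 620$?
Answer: $715$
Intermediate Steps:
$G = 1304$
$f{\left(C \right)} = 5$ ($f{\left(C \right)} = \left(- \frac{1}{3}\right) \left(-15\right) = 5$)
$\left(-1161 + G\right) f{\left(-21 \right)} = \left(-1161 + 1304\right) 5 = 143 \cdot 5 = 715$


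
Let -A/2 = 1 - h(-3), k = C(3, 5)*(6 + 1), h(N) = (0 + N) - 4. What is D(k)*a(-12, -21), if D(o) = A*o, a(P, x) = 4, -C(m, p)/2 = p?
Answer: 4480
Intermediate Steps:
C(m, p) = -2*p
h(N) = -4 + N (h(N) = N - 4 = -4 + N)
k = -70 (k = (-2*5)*(6 + 1) = -10*7 = -70)
A = -16 (A = -2*(1 - (-4 - 3)) = -2*(1 - 1*(-7)) = -2*(1 + 7) = -2*8 = -16)
D(o) = -16*o
D(k)*a(-12, -21) = -16*(-70)*4 = 1120*4 = 4480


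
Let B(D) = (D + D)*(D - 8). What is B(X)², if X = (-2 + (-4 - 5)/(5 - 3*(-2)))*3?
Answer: 1133399556/14641 ≈ 77413.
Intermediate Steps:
X = -93/11 (X = (-2 - 9/(5 + 6))*3 = (-2 - 9/11)*3 = -31/11*3 = -93/11 ≈ -8.4545)
B(D) = 2*D*(-8 + D) (B(D) = (2*D)*(-8 + D) = 2*D*(-8 + D))
B(X)² = (2*(-93/11)*(-8 - 93/11))² = (2*(-93/11)*(-181/11))² = (33666/121)² = 1133399556/14641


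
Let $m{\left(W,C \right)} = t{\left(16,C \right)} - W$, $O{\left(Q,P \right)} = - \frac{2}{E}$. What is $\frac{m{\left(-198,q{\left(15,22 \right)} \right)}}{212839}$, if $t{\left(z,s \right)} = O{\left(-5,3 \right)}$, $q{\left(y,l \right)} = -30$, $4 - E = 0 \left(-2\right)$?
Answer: $\frac{395}{425678} \approx 0.00092793$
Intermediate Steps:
$E = 4$ ($E = 4 - 0 \left(-2\right) = 4 - 0 = 4 + 0 = 4$)
$O{\left(Q,P \right)} = - \frac{1}{2}$ ($O{\left(Q,P \right)} = - \frac{2}{4} = \left(-2\right) \frac{1}{4} = - \frac{1}{2}$)
$t{\left(z,s \right)} = - \frac{1}{2}$
$m{\left(W,C \right)} = - \frac{1}{2} - W$
$\frac{m{\left(-198,q{\left(15,22 \right)} \right)}}{212839} = \frac{- \frac{1}{2} - -198}{212839} = \left(- \frac{1}{2} + 198\right) \frac{1}{212839} = \frac{395}{2} \cdot \frac{1}{212839} = \frac{395}{425678}$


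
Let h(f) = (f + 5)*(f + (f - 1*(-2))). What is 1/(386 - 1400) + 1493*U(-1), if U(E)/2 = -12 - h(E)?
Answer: -36333649/1014 ≈ -35832.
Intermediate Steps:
h(f) = (2 + 2*f)*(5 + f) (h(f) = (5 + f)*(f + (f + 2)) = (5 + f)*(f + (2 + f)) = (5 + f)*(2 + 2*f) = (2 + 2*f)*(5 + f))
U(E) = -44 - 24*E - 4*E² (U(E) = 2*(-12 - (10 + 2*E² + 12*E)) = 2*(-12 + (-10 - 12*E - 2*E²)) = 2*(-22 - 12*E - 2*E²) = -44 - 24*E - 4*E²)
1/(386 - 1400) + 1493*U(-1) = 1/(386 - 1400) + 1493*(-44 - 24*(-1) - 4*(-1)²) = 1/(-1014) + 1493*(-44 + 24 - 4*1) = -1/1014 + 1493*(-44 + 24 - 4) = -1/1014 + 1493*(-24) = -1/1014 - 35832 = -36333649/1014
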